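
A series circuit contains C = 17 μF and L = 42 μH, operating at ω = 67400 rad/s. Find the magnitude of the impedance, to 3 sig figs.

1.96 Ω

X_L = ωL = 2.83 Ω
X_C = 1/(ωC) = 0.873 Ω
Net reactance X = X_L − X_C = 1.96 Ω
Z = j1.96 Ω
|Z| = √(0² + 1.96²) = 1.96 Ω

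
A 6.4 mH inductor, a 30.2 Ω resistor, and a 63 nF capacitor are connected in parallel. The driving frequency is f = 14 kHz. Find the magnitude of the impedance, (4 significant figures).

30.01 Ω

ω = 2πf = 87960 rad/s
X_L = ωL = 563.0 Ω
X_C = 1/(ωC) = 180.4 Ω
Parallel: admittances add. Y = 1/R + 1/(jωL) + jωC
Y = (0.03311 + j0.003765) S
|Y| = 0.03333 S → |Z| = 1/|Y| = 30.01 Ω, ∠Z = −∠Y = -6.488°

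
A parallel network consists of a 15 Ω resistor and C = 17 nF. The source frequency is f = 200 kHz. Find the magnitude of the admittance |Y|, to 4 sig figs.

ω = 2πf = 1.257e+06 rad/s
X_C = 1/(ωC) = 46.81 Ω
Parallel: admittances add. Y = 1/R + jωC
Y = (0.06667 + j0.02136) S
|Y| = 0.07001 S → |Z| = 1/|Y| = 14.28 Ω, ∠Z = −∠Y = -17.77°

70.01 mS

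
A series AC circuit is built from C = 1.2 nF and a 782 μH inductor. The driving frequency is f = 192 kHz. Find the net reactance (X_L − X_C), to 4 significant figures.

ω = 2πf = 1.206e+06 rad/s
X_L = ωL = 943.4 Ω
X_C = 1/(ωC) = 690.8 Ω
X = 943.4 − 690.8 = 252.6 Ω

252.6 Ω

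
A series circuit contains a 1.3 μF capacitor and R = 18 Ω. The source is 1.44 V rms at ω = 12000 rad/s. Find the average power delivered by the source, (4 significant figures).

X_C = 1/(ωC) = 64.10 Ω
Z = 18.00 − j64.10 Ω
|Z| = √(18.00² + 64.10²) = 66.58 Ω
∠Z = arctan(-64.10/18.00) = -74.32°
I = V/|Z| = 21.63 mA
P = VI cos φ = 1.44 × 0.02163 × cos(-74.32°) = 8.419 mW

8.419 mW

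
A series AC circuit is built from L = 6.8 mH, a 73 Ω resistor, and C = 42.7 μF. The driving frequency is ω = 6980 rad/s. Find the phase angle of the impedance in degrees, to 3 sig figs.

31.1°

X_L = ωL = 47.5 Ω
X_C = 1/(ωC) = 3.36 Ω
Net reactance X = X_L − X_C = 44.1 Ω
Z = 73.0 + j44.1 Ω
|Z| = √(73.0² + 44.1²) = 85.3 Ω
∠Z = arctan(44.1/73.0) = 31.1°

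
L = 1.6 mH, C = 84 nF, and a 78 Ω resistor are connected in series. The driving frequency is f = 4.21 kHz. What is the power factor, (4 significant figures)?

ω = 2πf = 26450 rad/s
X_L = ωL = 42.32 Ω
X_C = 1/(ωC) = 450.0 Ω
Net reactance X = X_L − X_C = -407.7 Ω
Z = 78.00 − j407.7 Ω
|Z| = √(78.00² + 407.7²) = 415.1 Ω
∠Z = arctan(-407.7/78.00) = -79.17°
cos φ = cos(-79.17°) = 0.1879

0.1879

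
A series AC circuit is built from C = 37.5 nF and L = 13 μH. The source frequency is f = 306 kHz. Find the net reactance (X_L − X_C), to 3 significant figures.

ω = 2πf = 1.923e+06 rad/s
X_L = ωL = 25.0 Ω
X_C = 1/(ωC) = 13.9 Ω
X = 25.0 − 13.9 = 11.1 Ω

11.1 Ω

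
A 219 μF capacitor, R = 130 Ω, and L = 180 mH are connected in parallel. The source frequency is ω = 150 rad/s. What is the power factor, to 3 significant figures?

X_L = ωL = 27.0 Ω
X_C = 1/(ωC) = 30.4 Ω
Parallel: admittances add. Y = 1/R + 1/(jωL) + jωC
Y = (0.00769 − j0.00419) S
|Y| = 0.00876 S → |Z| = 1/|Y| = 114 Ω, ∠Z = −∠Y = 28.6°
cos φ = cos(28.6°) = 0.878

0.878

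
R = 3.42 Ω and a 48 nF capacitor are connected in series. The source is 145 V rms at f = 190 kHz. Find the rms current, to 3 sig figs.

8.15 A

ω = 2πf = 1.194e+06 rad/s
X_C = 1/(ωC) = 17.5 Ω
Z = 3.42 − j17.5 Ω
|Z| = √(3.42² + 17.5²) = 17.8 Ω
I = V/|Z| = 145/17.8 = 8.15 A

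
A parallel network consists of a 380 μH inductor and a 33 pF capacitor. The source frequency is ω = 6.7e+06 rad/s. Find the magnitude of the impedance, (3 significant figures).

X_L = ωL = 2550 Ω
X_C = 1/(ωC) = 4520 Ω
Parallel: admittances add. Y = 1/(jωL) + jωC
Y = (0 − j0.000172) S
|Y| = 0.000172 S → |Z| = 1/|Y| = 5830 Ω, ∠Z = −∠Y = 90.0°

5830 Ω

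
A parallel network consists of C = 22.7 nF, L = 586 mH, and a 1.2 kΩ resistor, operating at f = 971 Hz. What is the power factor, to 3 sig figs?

0.986

ω = 2πf = 6101 rad/s
X_L = ωL = 3580 Ω
X_C = 1/(ωC) = 7220 Ω
Parallel: admittances add. Y = 1/R + 1/(jωL) + jωC
Y = (0.000833 − j0.000141) S
|Y| = 0.000845 S → |Z| = 1/|Y| = 1180 Ω, ∠Z = −∠Y = 9.62°
cos φ = cos(9.62°) = 0.986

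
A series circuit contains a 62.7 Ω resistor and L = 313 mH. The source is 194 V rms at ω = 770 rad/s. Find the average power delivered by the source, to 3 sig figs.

X_L = ωL = 241 Ω
Z = 62.7 + j241 Ω
|Z| = √(62.7² + 241²) = 249 Ω
∠Z = arctan(241/62.7) = 75.4°
I = V/|Z| = 779 mA
P = VI cos φ = 194 × 0.779 × cos(75.4°) = 38.1 W

38.1 W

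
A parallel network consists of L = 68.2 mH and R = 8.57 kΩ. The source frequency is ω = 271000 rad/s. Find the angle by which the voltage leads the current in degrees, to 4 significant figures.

X_L = ωL = 18480 Ω
Parallel: admittances add. Y = 1/R + 1/(jωL)
Y = (0.0001167 − j5.411e-05) S
|Y| = 0.0001286 S → |Z| = 1/|Y| = 7775 Ω, ∠Z = −∠Y = 24.88°

24.88°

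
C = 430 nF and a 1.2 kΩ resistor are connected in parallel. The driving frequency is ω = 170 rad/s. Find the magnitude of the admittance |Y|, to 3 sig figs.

837 μS

X_C = 1/(ωC) = 13700 Ω
Parallel: admittances add. Y = 1/R + jωC
Y = (0.000833 + j7.31e-05) S
|Y| = 0.000837 S → |Z| = 1/|Y| = 1200 Ω, ∠Z = −∠Y = -5.01°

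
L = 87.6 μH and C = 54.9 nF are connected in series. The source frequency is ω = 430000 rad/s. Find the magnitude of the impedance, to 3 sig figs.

4.69 Ω

X_L = ωL = 37.7 Ω
X_C = 1/(ωC) = 42.4 Ω
Net reactance X = X_L − X_C = -4.69 Ω
Z = − j4.69 Ω
|Z| = √(0² + 4.69²) = 4.69 Ω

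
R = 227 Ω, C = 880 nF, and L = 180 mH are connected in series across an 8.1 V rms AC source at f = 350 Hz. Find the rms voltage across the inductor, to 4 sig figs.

ω = 2πf = 2199 rad/s
X_L = ωL = 395.8 Ω
X_C = 1/(ωC) = 516.7 Ω
Net reactance X = X_L − X_C = -120.9 Ω
Z = 227.0 − j120.9 Ω
|Z| = √(227.0² + 120.9²) = 257.2 Ω
I = V/|Z| = 31.49 mA
V_L = I·|Z_L| = 0.03149 × 395.8 = 12.47 V

12.47 V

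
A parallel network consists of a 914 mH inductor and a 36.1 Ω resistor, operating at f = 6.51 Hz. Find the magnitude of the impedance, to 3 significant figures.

26.0 Ω

ω = 2πf = 40.90 rad/s
X_L = ωL = 37.4 Ω
Parallel: admittances add. Y = 1/R + 1/(jωL)
Y = (0.0277 − j0.0267) S
|Y| = 0.0385 S → |Z| = 1/|Y| = 26.0 Ω, ∠Z = −∠Y = 44.0°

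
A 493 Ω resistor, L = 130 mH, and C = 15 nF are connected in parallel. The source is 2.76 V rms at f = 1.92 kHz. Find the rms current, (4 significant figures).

ω = 2πf = 12060 rad/s
X_L = ωL = 1568 Ω
X_C = 1/(ωC) = 5526 Ω
Parallel: admittances add. Y = 1/R + 1/(jωL) + jωC
Y = (0.002028 − j0.0004567) S
|Y| = 0.002079 S → |Z| = 1/|Y| = 481.0 Ω, ∠Z = −∠Y = 12.69°
I = V/|Z| = 2.76/481.0 = 5.739 mA

5.739 mA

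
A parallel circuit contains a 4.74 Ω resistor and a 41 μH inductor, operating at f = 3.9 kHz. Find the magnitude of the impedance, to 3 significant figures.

0.983 Ω

ω = 2πf = 24500 rad/s
X_L = ωL = 1.00 Ω
Parallel: admittances add. Y = 1/R + 1/(jωL)
Y = (0.211 − j0.995) S
|Y| = 1.02 S → |Z| = 1/|Y| = 0.983 Ω, ∠Z = −∠Y = 78.0°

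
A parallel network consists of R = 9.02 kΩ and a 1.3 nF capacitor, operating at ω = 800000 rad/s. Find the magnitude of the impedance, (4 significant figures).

X_C = 1/(ωC) = 961.5 Ω
Parallel: admittances add. Y = 1/R + jωC
Y = (0.0001109 + j0.001040) S
|Y| = 0.001046 S → |Z| = 1/|Y| = 956.1 Ω, ∠Z = −∠Y = -83.92°

956.1 Ω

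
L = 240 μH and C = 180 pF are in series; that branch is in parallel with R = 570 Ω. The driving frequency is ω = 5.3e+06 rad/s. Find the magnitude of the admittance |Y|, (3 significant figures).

X_L = ωL = 1270 Ω
X_C = 1/(ωC) = 1050 Ω
Branch 1: Z₁ = R = 570 Ω
Branch 2 (series LC): Z₂ = j(X_L − X_C) = j224 Ω
Parallel: Z = Z₁Z₂/(Z₁+Z₂), |Z| = 208 Ω, ∠Z = 68.6°
|Y| = 1/|Z| = 4.80 mS

4.80 mS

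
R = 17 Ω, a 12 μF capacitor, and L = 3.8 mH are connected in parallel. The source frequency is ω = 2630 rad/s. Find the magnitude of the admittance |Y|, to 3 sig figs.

90.3 mS

X_L = ωL = 9.99 Ω
X_C = 1/(ωC) = 31.7 Ω
Parallel: admittances add. Y = 1/R + 1/(jωL) + jωC
Y = (0.0588 − j0.0685) S
|Y| = 0.0903 S → |Z| = 1/|Y| = 11.1 Ω, ∠Z = −∠Y = 49.3°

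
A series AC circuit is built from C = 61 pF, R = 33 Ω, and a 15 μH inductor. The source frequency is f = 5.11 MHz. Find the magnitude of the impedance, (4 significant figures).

ω = 2πf = 3.211e+07 rad/s
X_L = ωL = 481.6 Ω
X_C = 1/(ωC) = 510.6 Ω
Net reactance X = X_L − X_C = -28.98 Ω
Z = 33.00 − j28.98 Ω
|Z| = √(33.00² + 28.98²) = 43.92 Ω

43.92 Ω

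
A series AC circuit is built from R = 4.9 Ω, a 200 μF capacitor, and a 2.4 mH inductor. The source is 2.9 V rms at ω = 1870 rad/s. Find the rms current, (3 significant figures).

X_L = ωL = 4.49 Ω
X_C = 1/(ωC) = 2.67 Ω
Net reactance X = X_L − X_C = 1.81 Ω
Z = 4.90 + j1.81 Ω
|Z| = √(4.90² + 1.81²) = 5.23 Ω
I = V/|Z| = 2.9/5.23 = 555 mA

555 mA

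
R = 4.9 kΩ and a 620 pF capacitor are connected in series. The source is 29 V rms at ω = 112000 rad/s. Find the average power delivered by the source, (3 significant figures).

17.8 mW

X_C = 1/(ωC) = 14400 Ω
Z = 4900 − j14400 Ω
|Z| = √(4900² + 14400²) = 15200 Ω
∠Z = arctan(-14400/4900) = -71.2°
I = V/|Z| = 1.91 mA
P = VI cos φ = 29 × 0.00191 × cos(-71.2°) = 17.8 mW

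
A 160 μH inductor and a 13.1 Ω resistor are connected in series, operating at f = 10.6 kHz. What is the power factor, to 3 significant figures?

ω = 2πf = 66600 rad/s
X_L = ωL = 10.7 Ω
Z = 13.1 + j10.7 Ω
|Z| = √(13.1² + 10.7²) = 16.9 Ω
∠Z = arctan(10.7/13.1) = 39.1°
cos φ = cos(39.1°) = 0.776

0.776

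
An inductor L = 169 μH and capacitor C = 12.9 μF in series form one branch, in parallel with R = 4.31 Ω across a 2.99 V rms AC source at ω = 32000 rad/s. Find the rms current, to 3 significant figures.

1.22 A

X_L = ωL = 5.41 Ω
X_C = 1/(ωC) = 2.42 Ω
Branch 1: Z₁ = R = 4.31 Ω
Branch 2 (series LC): Z₂ = j(X_L − X_C) = j2.99 Ω
Parallel: Z = Z₁Z₂/(Z₁+Z₂), |Z| = 2.45 Ω, ∠Z = 55.3°
I = V/|Z| = 2.99/2.45 = 1.22 A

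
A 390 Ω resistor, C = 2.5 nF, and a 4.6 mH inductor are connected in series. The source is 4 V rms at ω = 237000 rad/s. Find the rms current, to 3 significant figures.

5.61 mA

X_L = ωL = 1090 Ω
X_C = 1/(ωC) = 1690 Ω
Net reactance X = X_L − X_C = -598 Ω
Z = 390 − j598 Ω
|Z| = √(390² + 598²) = 714 Ω
I = V/|Z| = 4/714 = 5.61 mA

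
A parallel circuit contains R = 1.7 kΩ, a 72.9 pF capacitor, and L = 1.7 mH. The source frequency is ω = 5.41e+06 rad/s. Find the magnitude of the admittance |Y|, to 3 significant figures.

654 μS

X_L = ωL = 9200 Ω
X_C = 1/(ωC) = 2540 Ω
Parallel: admittances add. Y = 1/R + 1/(jωL) + jωC
Y = (0.000588 + j0.000286) S
|Y| = 0.000654 S → |Z| = 1/|Y| = 1530 Ω, ∠Z = −∠Y = -25.9°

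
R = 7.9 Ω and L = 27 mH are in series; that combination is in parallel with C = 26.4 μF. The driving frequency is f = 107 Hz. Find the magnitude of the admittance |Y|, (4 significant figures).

34.96 mS

ω = 2πf = 672.3 rad/s
X_L = ωL = 18.15 Ω
X_C = 1/(ωC) = 56.34 Ω
Branch 1 (R+jX_L): Z₁ = 7.900 + j18.15 Ω, |Z₁| = 19.80 Ω
Branch 2 (−jX_C): Z₂ = −j56.34 Ω
Parallel: Z = Z₁Z₂/(Z₁+Z₂), |Z| = 28.60 Ω, ∠Z = 54.79°
|Y| = 1/|Z| = 34.96 mS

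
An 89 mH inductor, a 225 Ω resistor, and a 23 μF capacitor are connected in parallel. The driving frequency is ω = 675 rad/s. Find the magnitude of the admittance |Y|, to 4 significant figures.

X_L = ωL = 60.07 Ω
X_C = 1/(ωC) = 64.41 Ω
Parallel: admittances add. Y = 1/R + 1/(jωL) + jωC
Y = (0.004444 − j0.001121) S
|Y| = 0.004584 S → |Z| = 1/|Y| = 218.2 Ω, ∠Z = −∠Y = 14.15°

4.584 mS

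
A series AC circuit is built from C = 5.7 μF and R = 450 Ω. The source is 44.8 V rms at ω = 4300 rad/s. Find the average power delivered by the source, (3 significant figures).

X_C = 1/(ωC) = 40.8 Ω
Z = 450 − j40.8 Ω
|Z| = √(450² + 40.8²) = 452 Ω
∠Z = arctan(-40.8/450) = -5.18°
I = V/|Z| = 99.1 mA
P = VI cos φ = 44.8 × 0.0991 × cos(-5.18°) = 4.42 W

4.42 W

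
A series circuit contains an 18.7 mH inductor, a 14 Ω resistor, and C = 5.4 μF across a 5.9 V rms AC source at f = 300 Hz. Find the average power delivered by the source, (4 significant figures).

ω = 2πf = 1885 rad/s
X_L = ωL = 35.25 Ω
X_C = 1/(ωC) = 98.24 Ω
Net reactance X = X_L − X_C = -63.00 Ω
Z = 14.00 − j63.00 Ω
|Z| = √(14.00² + 63.00²) = 64.53 Ω
∠Z = arctan(-63.00/14.00) = -77.47°
I = V/|Z| = 91.43 mA
P = VI cos φ = 5.9 × 0.09143 × cos(-77.47°) = 117.0 mW

117.0 mW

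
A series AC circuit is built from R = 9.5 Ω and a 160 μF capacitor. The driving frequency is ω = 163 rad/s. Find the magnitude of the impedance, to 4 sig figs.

39.50 Ω

X_C = 1/(ωC) = 38.34 Ω
Z = 9.500 − j38.34 Ω
|Z| = √(9.500² + 38.34²) = 39.50 Ω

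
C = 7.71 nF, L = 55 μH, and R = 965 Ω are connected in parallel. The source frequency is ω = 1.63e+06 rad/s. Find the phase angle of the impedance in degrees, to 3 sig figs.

X_L = ωL = 89.7 Ω
X_C = 1/(ωC) = 79.6 Ω
Parallel: admittances add. Y = 1/R + 1/(jωL) + jωC
Y = (0.00104 + j0.00141) S
|Y| = 0.00175 S → |Z| = 1/|Y| = 571 Ω, ∠Z = −∠Y = -53.7°

-53.7°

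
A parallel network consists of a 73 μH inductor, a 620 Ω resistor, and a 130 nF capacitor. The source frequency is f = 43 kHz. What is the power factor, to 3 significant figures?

ω = 2πf = 270200 rad/s
X_L = ωL = 19.7 Ω
X_C = 1/(ωC) = 28.5 Ω
Parallel: admittances add. Y = 1/R + 1/(jωL) + jωC
Y = (0.00161 − j0.0156) S
|Y| = 0.0157 S → |Z| = 1/|Y| = 63.8 Ω, ∠Z = −∠Y = 84.1°
cos φ = cos(84.1°) = 0.103

0.103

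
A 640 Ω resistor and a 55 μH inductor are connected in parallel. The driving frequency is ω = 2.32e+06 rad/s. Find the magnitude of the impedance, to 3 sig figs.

X_L = ωL = 128 Ω
Parallel: admittances add. Y = 1/R + 1/(jωL)
Y = (0.00156 − j0.00784) S
|Y| = 0.00799 S → |Z| = 1/|Y| = 125 Ω, ∠Z = −∠Y = 78.7°

125 Ω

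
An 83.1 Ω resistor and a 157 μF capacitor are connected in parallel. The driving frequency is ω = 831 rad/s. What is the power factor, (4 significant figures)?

0.09185

X_C = 1/(ωC) = 7.665 Ω
Parallel: admittances add. Y = 1/R + jωC
Y = (0.01203 + j0.1305) S
|Y| = 0.1310 S → |Z| = 1/|Y| = 7.632 Ω, ∠Z = −∠Y = -84.73°
cos φ = cos(-84.73°) = 0.09185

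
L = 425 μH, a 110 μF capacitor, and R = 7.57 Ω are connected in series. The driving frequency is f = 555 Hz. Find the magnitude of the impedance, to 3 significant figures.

7.65 Ω

ω = 2πf = 3487 rad/s
X_L = ωL = 1.48 Ω
X_C = 1/(ωC) = 2.61 Ω
Net reactance X = X_L − X_C = -1.12 Ω
Z = 7.57 − j1.12 Ω
|Z| = √(7.57² + 1.12²) = 7.65 Ω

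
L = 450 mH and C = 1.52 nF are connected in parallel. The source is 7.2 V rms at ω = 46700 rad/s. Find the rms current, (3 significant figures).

168 μA

X_L = ωL = 21000 Ω
X_C = 1/(ωC) = 14100 Ω
Parallel: admittances add. Y = 1/(jωL) + jωC
Y = (0 + j2.34e-05) S
|Y| = 2.34e-05 S → |Z| = 1/|Y| = 42700 Ω, ∠Z = −∠Y = -90.0°
I = V/|Z| = 7.2/42700 = 168 μA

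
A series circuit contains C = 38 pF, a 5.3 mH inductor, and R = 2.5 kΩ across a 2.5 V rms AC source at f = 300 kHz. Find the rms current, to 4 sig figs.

ω = 2πf = 1.885e+06 rad/s
X_L = ωL = 9990 Ω
X_C = 1/(ωC) = 13960 Ω
Net reactance X = X_L − X_C = -3971 Ω
Z = 2500 − j3971 Ω
|Z| = √(2500² + 3971²) = 4692 Ω
I = V/|Z| = 2.5/4692 = 532.8 μA

532.8 μA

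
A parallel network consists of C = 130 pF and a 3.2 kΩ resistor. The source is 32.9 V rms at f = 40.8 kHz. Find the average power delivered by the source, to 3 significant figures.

338 mW

ω = 2πf = 256400 rad/s
X_C = 1/(ωC) = 30000 Ω
Parallel: admittances add. Y = 1/R + jωC
Y = (0.000313 + j3.33e-05) S
|Y| = 0.000314 S → |Z| = 1/|Y| = 3180 Ω, ∠Z = −∠Y = -6.09°
I = V/|Z| = 10.3 mA
P = VI cos φ = 32.9 × 0.0103 × cos(-6.09°) = 338 mW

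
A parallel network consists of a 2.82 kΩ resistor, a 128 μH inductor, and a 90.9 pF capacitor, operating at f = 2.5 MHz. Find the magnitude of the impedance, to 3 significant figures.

ω = 2πf = 1.571e+07 rad/s
X_L = ωL = 2010 Ω
X_C = 1/(ωC) = 700 Ω
Parallel: admittances add. Y = 1/R + 1/(jωL) + jωC
Y = (0.000355 + j0.000930) S
|Y| = 0.000996 S → |Z| = 1/|Y| = 1000 Ω, ∠Z = −∠Y = -69.1°

1000 Ω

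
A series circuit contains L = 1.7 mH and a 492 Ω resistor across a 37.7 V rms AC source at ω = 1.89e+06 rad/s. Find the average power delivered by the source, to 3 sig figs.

X_L = ωL = 3210 Ω
Z = 492 + j3210 Ω
|Z| = √(492² + 3210²) = 3250 Ω
∠Z = arctan(3210/492) = 81.3°
I = V/|Z| = 11.6 mA
P = VI cos φ = 37.7 × 0.0116 × cos(81.3°) = 66.2 mW

66.2 mW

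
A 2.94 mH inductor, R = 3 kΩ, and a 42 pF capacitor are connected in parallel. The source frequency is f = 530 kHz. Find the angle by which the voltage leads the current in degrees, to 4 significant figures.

ω = 2πf = 3.33e+06 rad/s
X_L = ωL = 9790 Ω
X_C = 1/(ωC) = 7150 Ω
Parallel: admittances add. Y = 1/R + 1/(jωL) + jωC
Y = (0.0003333 + j3.772e-05) S
|Y| = 0.0003355 S → |Z| = 1/|Y| = 2981 Ω, ∠Z = −∠Y = -6.457°

-6.457°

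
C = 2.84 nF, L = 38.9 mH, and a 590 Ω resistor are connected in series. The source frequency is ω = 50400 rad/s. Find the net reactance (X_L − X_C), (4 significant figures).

X_L = ωL = 1961 Ω
X_C = 1/(ωC) = 6986 Ω
X = 1961 − 6986 = -5026 Ω

-5026 Ω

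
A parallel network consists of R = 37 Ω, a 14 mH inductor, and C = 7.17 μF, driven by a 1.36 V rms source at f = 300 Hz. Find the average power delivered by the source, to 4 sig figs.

49.99 mW

ω = 2πf = 1885 rad/s
X_L = ωL = 26.39 Ω
X_C = 1/(ωC) = 73.99 Ω
Parallel: admittances add. Y = 1/R + 1/(jωL) + jωC
Y = (0.02703 − j0.02438) S
|Y| = 0.03640 S → |Z| = 1/|Y| = 27.47 Ω, ∠Z = −∠Y = 42.05°
I = V/|Z| = 49.50 mA
P = VI cos φ = 1.36 × 0.04950 × cos(42.05°) = 49.99 mW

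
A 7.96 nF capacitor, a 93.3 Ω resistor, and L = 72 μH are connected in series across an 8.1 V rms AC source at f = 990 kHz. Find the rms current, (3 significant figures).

ω = 2πf = 6.22e+06 rad/s
X_L = ωL = 448 Ω
X_C = 1/(ωC) = 20.2 Ω
Net reactance X = X_L − X_C = 428 Ω
Z = 93.3 + j428 Ω
|Z| = √(93.3² + 428²) = 438 Ω
I = V/|Z| = 8.1/438 = 18.5 mA

18.5 mA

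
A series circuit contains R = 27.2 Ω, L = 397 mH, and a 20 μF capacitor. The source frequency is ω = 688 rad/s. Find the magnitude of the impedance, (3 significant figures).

X_L = ωL = 273 Ω
X_C = 1/(ωC) = 72.7 Ω
Net reactance X = X_L − X_C = 200 Ω
Z = 27.2 + j200 Ω
|Z| = √(27.2² + 200²) = 202 Ω

202 Ω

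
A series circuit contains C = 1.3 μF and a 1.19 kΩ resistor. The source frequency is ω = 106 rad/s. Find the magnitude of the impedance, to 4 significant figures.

X_C = 1/(ωC) = 7257 Ω
Z = 1190 − j7257 Ω
|Z| = √(1190² + 7257²) = 7354 Ω

7354 Ω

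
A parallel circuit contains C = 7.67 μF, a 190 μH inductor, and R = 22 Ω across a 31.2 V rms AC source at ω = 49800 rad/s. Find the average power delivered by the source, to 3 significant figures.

44.2 W

X_L = ωL = 9.46 Ω
X_C = 1/(ωC) = 2.62 Ω
Parallel: admittances add. Y = 1/R + 1/(jωL) + jωC
Y = (0.0455 + j0.276) S
|Y| = 0.280 S → |Z| = 1/|Y| = 3.57 Ω, ∠Z = −∠Y = -80.7°
I = V/|Z| = 8.74 A
P = VI cos φ = 31.2 × 8.74 × cos(-80.7°) = 44.2 W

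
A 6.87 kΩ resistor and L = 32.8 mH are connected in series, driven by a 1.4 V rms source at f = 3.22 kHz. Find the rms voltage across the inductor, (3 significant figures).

0.135 V

ω = 2πf = 20230 rad/s
X_L = ωL = 664 Ω
Z = 6870 + j664 Ω
|Z| = √(6870² + 664²) = 6900 Ω
I = V/|Z| = 203 μA
V_L = I·|Z_L| = 0.000203 × 664 = 0.135 V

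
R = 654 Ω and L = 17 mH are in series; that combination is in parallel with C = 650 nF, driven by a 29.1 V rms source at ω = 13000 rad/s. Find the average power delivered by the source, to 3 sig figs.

X_L = ωL = 221 Ω
X_C = 1/(ωC) = 118 Ω
Branch 1 (R+jX_L): Z₁ = 654 + j221 Ω, |Z₁| = 690 Ω
Branch 2 (−jX_C): Z₂ = −j118 Ω
Parallel: Z = Z₁Z₂/(Z₁+Z₂), |Z| = 123 Ω, ∠Z = -80.2°
I = V/|Z| = 236 mA
P = VI cos φ = 29.1 × 0.236 × cos(-80.2°) = 1.16 W

1.16 W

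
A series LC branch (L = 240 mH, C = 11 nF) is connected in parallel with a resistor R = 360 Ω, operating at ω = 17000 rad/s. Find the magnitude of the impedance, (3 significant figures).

X_L = ωL = 4080 Ω
X_C = 1/(ωC) = 5350 Ω
Branch 1: Z₁ = R = 360 Ω
Branch 2 (series LC): Z₂ = j(X_L − X_C) = −j1270 Ω
Parallel: Z = Z₁Z₂/(Z₁+Z₂), |Z| = 346 Ω, ∠Z = -15.9°

346 Ω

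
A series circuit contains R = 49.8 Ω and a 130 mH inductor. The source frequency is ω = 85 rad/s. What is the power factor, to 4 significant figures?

0.9763

X_L = ωL = 11.05 Ω
Z = 49.80 + j11.05 Ω
|Z| = √(49.80² + 11.05²) = 51.01 Ω
∠Z = arctan(11.05/49.80) = 12.51°
cos φ = cos(12.51°) = 0.9763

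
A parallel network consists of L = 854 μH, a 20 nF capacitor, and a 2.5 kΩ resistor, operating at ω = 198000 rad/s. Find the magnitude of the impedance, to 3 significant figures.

501 Ω

X_L = ωL = 169 Ω
X_C = 1/(ωC) = 253 Ω
Parallel: admittances add. Y = 1/R + 1/(jωL) + jωC
Y = (0.000400 − j0.00195) S
|Y| = 0.00199 S → |Z| = 1/|Y| = 501 Ω, ∠Z = −∠Y = 78.4°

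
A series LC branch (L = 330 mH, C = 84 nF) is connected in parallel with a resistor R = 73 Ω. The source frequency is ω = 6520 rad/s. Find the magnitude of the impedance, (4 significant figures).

71.23 Ω

X_L = ωL = 2152 Ω
X_C = 1/(ωC) = 1826 Ω
Branch 1: Z₁ = R = 73.00 Ω
Branch 2 (series LC): Z₂ = j(X_L − X_C) = j325.7 Ω
Parallel: Z = Z₁Z₂/(Z₁+Z₂), |Z| = 71.23 Ω, ∠Z = 12.63°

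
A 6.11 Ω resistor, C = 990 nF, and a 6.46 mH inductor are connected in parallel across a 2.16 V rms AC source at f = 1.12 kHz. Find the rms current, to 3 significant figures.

ω = 2πf = 7037 rad/s
X_L = ωL = 45.5 Ω
X_C = 1/(ωC) = 144 Ω
Parallel: admittances add. Y = 1/R + 1/(jωL) + jωC
Y = (0.164 − j0.0150) S
|Y| = 0.164 S → |Z| = 1/|Y| = 6.08 Ω, ∠Z = −∠Y = 5.25°
I = V/|Z| = 2.16/6.08 = 355 mA

355 mA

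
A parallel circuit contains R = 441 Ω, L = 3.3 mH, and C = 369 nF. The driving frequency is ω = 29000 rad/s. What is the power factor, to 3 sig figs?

X_L = ωL = 95.7 Ω
X_C = 1/(ωC) = 93.4 Ω
Parallel: admittances add. Y = 1/R + 1/(jωL) + jωC
Y = (0.00227 + j0.000252) S
|Y| = 0.00228 S → |Z| = 1/|Y| = 438 Ω, ∠Z = −∠Y = -6.33°
cos φ = cos(-6.33°) = 0.994

0.994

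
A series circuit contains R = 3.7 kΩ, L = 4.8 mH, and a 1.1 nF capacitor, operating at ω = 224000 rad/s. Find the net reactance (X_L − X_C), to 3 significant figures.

-2980 Ω

X_L = ωL = 1080 Ω
X_C = 1/(ωC) = 4060 Ω
X = 1080 − 4060 = -2980 Ω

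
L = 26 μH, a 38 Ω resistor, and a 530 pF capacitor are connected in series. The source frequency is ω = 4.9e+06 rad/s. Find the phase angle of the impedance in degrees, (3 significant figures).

-81.6°

X_L = ωL = 127 Ω
X_C = 1/(ωC) = 385 Ω
Net reactance X = X_L − X_C = -258 Ω
Z = 38.0 − j258 Ω
|Z| = √(38.0² + 258²) = 260 Ω
∠Z = arctan(-258/38.0) = -81.6°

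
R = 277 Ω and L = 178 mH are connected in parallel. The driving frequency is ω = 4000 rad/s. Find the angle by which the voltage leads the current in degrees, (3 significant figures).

X_L = ωL = 712 Ω
Parallel: admittances add. Y = 1/R + 1/(jωL)
Y = (0.00361 − j0.00140) S
|Y| = 0.00387 S → |Z| = 1/|Y| = 258 Ω, ∠Z = −∠Y = 21.3°

21.3°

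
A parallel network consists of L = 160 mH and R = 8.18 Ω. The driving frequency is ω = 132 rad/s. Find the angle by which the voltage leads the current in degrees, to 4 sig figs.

21.17°

X_L = ωL = 21.12 Ω
Parallel: admittances add. Y = 1/R + 1/(jωL)
Y = (0.1222 − j0.04735) S
|Y| = 0.1311 S → |Z| = 1/|Y| = 7.628 Ω, ∠Z = −∠Y = 21.17°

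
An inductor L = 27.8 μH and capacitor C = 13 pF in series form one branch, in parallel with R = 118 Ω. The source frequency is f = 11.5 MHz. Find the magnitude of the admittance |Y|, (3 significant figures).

8.54 mS

ω = 2πf = 7.226e+07 rad/s
X_L = ωL = 2010 Ω
X_C = 1/(ωC) = 1060 Ω
Branch 1: Z₁ = R = 118 Ω
Branch 2 (series LC): Z₂ = j(X_L − X_C) = j944 Ω
Parallel: Z = Z₁Z₂/(Z₁+Z₂), |Z| = 117 Ω, ∠Z = 7.12°
|Y| = 1/|Z| = 8.54 mS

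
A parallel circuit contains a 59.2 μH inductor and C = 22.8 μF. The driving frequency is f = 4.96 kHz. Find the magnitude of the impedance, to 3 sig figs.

5.93 Ω

ω = 2πf = 31160 rad/s
X_L = ωL = 1.84 Ω
X_C = 1/(ωC) = 1.41 Ω
Parallel: admittances add. Y = 1/(jωL) + jωC
Y = (0 + j0.169) S
|Y| = 0.169 S → |Z| = 1/|Y| = 5.93 Ω, ∠Z = −∠Y = -90.0°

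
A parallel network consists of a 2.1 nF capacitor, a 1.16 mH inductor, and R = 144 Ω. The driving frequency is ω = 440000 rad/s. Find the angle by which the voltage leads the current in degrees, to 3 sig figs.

8.48°

X_L = ωL = 510 Ω
X_C = 1/(ωC) = 1080 Ω
Parallel: admittances add. Y = 1/R + 1/(jωL) + jωC
Y = (0.00694 − j0.00104) S
|Y| = 0.00702 S → |Z| = 1/|Y| = 142 Ω, ∠Z = −∠Y = 8.48°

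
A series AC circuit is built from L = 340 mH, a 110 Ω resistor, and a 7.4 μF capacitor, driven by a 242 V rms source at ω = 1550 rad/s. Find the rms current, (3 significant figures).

534 mA

X_L = ωL = 527 Ω
X_C = 1/(ωC) = 87.2 Ω
Net reactance X = X_L − X_C = 440 Ω
Z = 110 + j440 Ω
|Z| = √(110² + 440²) = 453 Ω
I = V/|Z| = 242/453 = 534 mA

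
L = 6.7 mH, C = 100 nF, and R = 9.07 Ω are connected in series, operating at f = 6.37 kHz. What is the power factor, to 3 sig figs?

ω = 2πf = 40020 rad/s
X_L = ωL = 268 Ω
X_C = 1/(ωC) = 250 Ω
Net reactance X = X_L − X_C = 18.3 Ω
Z = 9.07 + j18.3 Ω
|Z| = √(9.07² + 18.3²) = 20.4 Ω
∠Z = arctan(18.3/9.07) = 63.6°
cos φ = cos(63.6°) = 0.444

0.444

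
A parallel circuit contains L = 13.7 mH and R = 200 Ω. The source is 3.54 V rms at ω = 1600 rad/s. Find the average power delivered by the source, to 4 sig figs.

X_L = ωL = 21.92 Ω
Parallel: admittances add. Y = 1/R + 1/(jωL)
Y = (0.005000 − j0.04562) S
|Y| = 0.04589 S → |Z| = 1/|Y| = 21.79 Ω, ∠Z = −∠Y = 83.75°
I = V/|Z| = 162.5 mA
P = VI cos φ = 3.54 × 0.1625 × cos(83.75°) = 62.66 mW

62.66 mW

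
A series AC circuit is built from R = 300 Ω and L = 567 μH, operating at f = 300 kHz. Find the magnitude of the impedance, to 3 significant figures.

1110 Ω

ω = 2πf = 1.885e+06 rad/s
X_L = ωL = 1070 Ω
Z = 300 + j1070 Ω
|Z| = √(300² + 1070²) = 1110 Ω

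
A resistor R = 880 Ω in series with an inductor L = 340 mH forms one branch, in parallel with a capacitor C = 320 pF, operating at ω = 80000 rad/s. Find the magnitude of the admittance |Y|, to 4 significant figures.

11.19 μS

X_L = ωL = 27200 Ω
X_C = 1/(ωC) = 39060 Ω
Branch 1 (R+jX_L): Z₁ = 880.0 + j27200 Ω, |Z₁| = 27210 Ω
Branch 2 (−jX_C): Z₂ = −j39060 Ω
Parallel: Z = Z₁Z₂/(Z₁+Z₂), |Z| = 89370 Ω, ∠Z = 83.90°
|Y| = 1/|Z| = 11.19 μS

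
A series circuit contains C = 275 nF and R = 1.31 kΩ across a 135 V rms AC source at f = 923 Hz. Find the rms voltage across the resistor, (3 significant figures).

ω = 2πf = 5799 rad/s
X_C = 1/(ωC) = 627 Ω
Z = 1310 − j627 Ω
|Z| = √(1310² + 627²) = 1450 Ω
I = V/|Z| = 93.0 mA
V_R = I·|Z_R| = 0.0930 × 1310 = 122 V

122 V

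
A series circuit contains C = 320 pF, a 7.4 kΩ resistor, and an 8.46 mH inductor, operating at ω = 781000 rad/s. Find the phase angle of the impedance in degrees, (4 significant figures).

19.40°

X_L = ωL = 6607 Ω
X_C = 1/(ωC) = 4001 Ω
Net reactance X = X_L − X_C = 2606 Ω
Z = 7400 + j2606 Ω
|Z| = √(7400² + 2606²) = 7845 Ω
∠Z = arctan(2606/7400) = 19.40°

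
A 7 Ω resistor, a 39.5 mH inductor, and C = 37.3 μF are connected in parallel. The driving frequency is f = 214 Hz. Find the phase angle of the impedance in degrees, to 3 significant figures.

ω = 2πf = 1345 rad/s
X_L = ωL = 53.1 Ω
X_C = 1/(ωC) = 19.9 Ω
Parallel: admittances add. Y = 1/R + 1/(jωL) + jωC
Y = (0.143 + j0.0313) S
|Y| = 0.146 S → |Z| = 1/|Y| = 6.84 Ω, ∠Z = −∠Y = -12.4°

-12.4°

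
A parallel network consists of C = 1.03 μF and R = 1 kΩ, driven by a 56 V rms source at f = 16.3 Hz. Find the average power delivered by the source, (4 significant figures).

3.136 W

ω = 2πf = 102.4 rad/s
X_C = 1/(ωC) = 9480 Ω
Parallel: admittances add. Y = 1/R + jωC
Y = (0.001000 + j0.0001055) S
|Y| = 0.001006 S → |Z| = 1/|Y| = 994.5 Ω, ∠Z = −∠Y = -6.022°
I = V/|Z| = 56.31 mA
P = VI cos φ = 56 × 0.05631 × cos(-6.022°) = 3.136 W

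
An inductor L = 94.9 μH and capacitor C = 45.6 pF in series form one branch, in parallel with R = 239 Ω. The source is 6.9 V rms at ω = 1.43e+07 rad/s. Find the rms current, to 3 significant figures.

X_L = ωL = 1360 Ω
X_C = 1/(ωC) = 1530 Ω
Branch 1: Z₁ = R = 239 Ω
Branch 2 (series LC): Z₂ = j(X_L − X_C) = −j176 Ω
Parallel: Z = Z₁Z₂/(Z₁+Z₂), |Z| = 142 Ω, ∠Z = -53.6°
I = V/|Z| = 6.9/142 = 48.6 mA

48.6 mA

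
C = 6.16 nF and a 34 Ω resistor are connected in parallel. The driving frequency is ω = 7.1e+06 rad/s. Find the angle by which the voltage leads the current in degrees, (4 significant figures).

-56.08°

X_C = 1/(ωC) = 22.86 Ω
Parallel: admittances add. Y = 1/R + jωC
Y = (0.02941 + j0.04374) S
|Y| = 0.05271 S → |Z| = 1/|Y| = 18.97 Ω, ∠Z = −∠Y = -56.08°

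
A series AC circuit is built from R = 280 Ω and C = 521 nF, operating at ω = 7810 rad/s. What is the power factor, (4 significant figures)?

X_C = 1/(ωC) = 245.8 Ω
Z = 280.0 − j245.8 Ω
|Z| = √(280.0² + 245.8²) = 372.6 Ω
∠Z = arctan(-245.8/280.0) = -41.27°
cos φ = cos(-41.27°) = 0.7516

0.7516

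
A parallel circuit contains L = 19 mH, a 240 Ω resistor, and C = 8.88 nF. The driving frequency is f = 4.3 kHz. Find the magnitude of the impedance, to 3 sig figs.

ω = 2πf = 27020 rad/s
X_L = ωL = 513 Ω
X_C = 1/(ωC) = 4170 Ω
Parallel: admittances add. Y = 1/R + 1/(jωL) + jωC
Y = (0.00417 − j0.00171) S
|Y| = 0.00450 S → |Z| = 1/|Y| = 222 Ω, ∠Z = −∠Y = 22.3°

222 Ω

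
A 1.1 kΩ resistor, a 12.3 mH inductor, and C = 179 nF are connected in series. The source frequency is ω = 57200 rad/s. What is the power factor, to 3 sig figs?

0.876

X_L = ωL = 704 Ω
X_C = 1/(ωC) = 97.7 Ω
Net reactance X = X_L − X_C = 606 Ω
Z = 1100 + j606 Ω
|Z| = √(1100² + 606²) = 1260 Ω
∠Z = arctan(606/1100) = 28.8°
cos φ = cos(28.8°) = 0.876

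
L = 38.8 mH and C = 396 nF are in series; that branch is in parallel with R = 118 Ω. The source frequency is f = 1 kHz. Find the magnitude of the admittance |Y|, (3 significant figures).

10.6 mS

ω = 2πf = 6283 rad/s
X_L = ωL = 244 Ω
X_C = 1/(ωC) = 402 Ω
Branch 1: Z₁ = R = 118 Ω
Branch 2 (series LC): Z₂ = j(X_L − X_C) = −j158 Ω
Parallel: Z = Z₁Z₂/(Z₁+Z₂), |Z| = 94.6 Ω, ∠Z = -36.7°
|Y| = 1/|Z| = 10.6 mS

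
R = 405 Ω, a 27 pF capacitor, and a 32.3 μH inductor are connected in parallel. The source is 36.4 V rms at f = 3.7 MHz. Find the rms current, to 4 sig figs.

ω = 2πf = 2.325e+07 rad/s
X_L = ωL = 750.9 Ω
X_C = 1/(ωC) = 1593 Ω
Parallel: admittances add. Y = 1/R + 1/(jωL) + jωC
Y = (0.002469 − j0.0007040) S
|Y| = 0.002568 S → |Z| = 1/|Y| = 389.5 Ω, ∠Z = −∠Y = 15.91°
I = V/|Z| = 36.4/389.5 = 93.46 mA

93.46 mA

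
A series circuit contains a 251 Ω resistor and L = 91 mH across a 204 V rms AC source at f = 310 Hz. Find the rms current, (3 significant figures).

ω = 2πf = 1948 rad/s
X_L = ωL = 177 Ω
Z = 251 + j177 Ω
|Z| = √(251² + 177²) = 307 Ω
I = V/|Z| = 204/307 = 664 mA

664 mA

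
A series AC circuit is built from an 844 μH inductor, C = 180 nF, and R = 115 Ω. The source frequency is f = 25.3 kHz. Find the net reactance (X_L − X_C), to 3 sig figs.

99.2 Ω

ω = 2πf = 159000 rad/s
X_L = ωL = 134 Ω
X_C = 1/(ωC) = 34.9 Ω
X = 134 − 34.9 = 99.2 Ω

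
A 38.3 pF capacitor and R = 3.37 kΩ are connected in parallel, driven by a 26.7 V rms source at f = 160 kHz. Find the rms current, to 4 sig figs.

7.989 mA

ω = 2πf = 1.005e+06 rad/s
X_C = 1/(ωC) = 25970 Ω
Parallel: admittances add. Y = 1/R + jωC
Y = (0.0002967 + j3.85e-05) S
|Y| = 0.0002992 S → |Z| = 1/|Y| = 3342 Ω, ∠Z = −∠Y = -7.393°
I = V/|Z| = 26.7/3342 = 7.989 mA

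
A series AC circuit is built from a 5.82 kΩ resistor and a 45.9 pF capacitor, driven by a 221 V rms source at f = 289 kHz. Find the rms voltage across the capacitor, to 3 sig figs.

ω = 2πf = 1.816e+06 rad/s
X_C = 1/(ωC) = 12000 Ω
Z = 5820 − j12000 Ω
|Z| = √(5820² + 12000²) = 13300 Ω
I = V/|Z| = 16.6 mA
V_C = I·|Z_C| = 0.0166 × 12000 = 199 V

199 V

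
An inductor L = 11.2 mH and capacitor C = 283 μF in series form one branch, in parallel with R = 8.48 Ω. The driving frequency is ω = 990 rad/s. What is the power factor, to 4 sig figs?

0.6634

X_L = ωL = 11.09 Ω
X_C = 1/(ωC) = 3.569 Ω
Branch 1: Z₁ = R = 8.480 Ω
Branch 2 (series LC): Z₂ = j(X_L − X_C) = j7.519 Ω
Parallel: Z = Z₁Z₂/(Z₁+Z₂), |Z| = 5.626 Ω, ∠Z = 48.44°
cos φ = cos(48.44°) = 0.6634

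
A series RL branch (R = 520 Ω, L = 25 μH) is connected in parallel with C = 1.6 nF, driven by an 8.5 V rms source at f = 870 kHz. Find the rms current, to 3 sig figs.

ω = 2πf = 5.466e+06 rad/s
X_L = ωL = 137 Ω
X_C = 1/(ωC) = 114 Ω
Branch 1 (R+jX_L): Z₁ = 520 + j137 Ω, |Z₁| = 538 Ω
Branch 2 (−jX_C): Z₂ = −j114 Ω
Parallel: Z = Z₁Z₂/(Z₁+Z₂), |Z| = 118 Ω, ∠Z = -77.7°
I = V/|Z| = 8.5/118 = 72.0 mA

72.0 mA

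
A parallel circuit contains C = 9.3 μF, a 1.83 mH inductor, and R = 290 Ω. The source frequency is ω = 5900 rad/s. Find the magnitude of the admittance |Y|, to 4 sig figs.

X_L = ωL = 10.80 Ω
X_C = 1/(ωC) = 18.22 Ω
Parallel: admittances add. Y = 1/R + 1/(jωL) + jωC
Y = (0.003448 − j0.03775) S
|Y| = 0.03791 S → |Z| = 1/|Y| = 26.38 Ω, ∠Z = −∠Y = 84.78°

37.91 mS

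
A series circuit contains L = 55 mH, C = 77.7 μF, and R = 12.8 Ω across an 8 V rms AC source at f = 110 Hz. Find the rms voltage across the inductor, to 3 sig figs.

ω = 2πf = 691.2 rad/s
X_L = ωL = 38.0 Ω
X_C = 1/(ωC) = 18.6 Ω
Net reactance X = X_L − X_C = 19.4 Ω
Z = 12.8 + j19.4 Ω
|Z| = √(12.8² + 19.4²) = 23.2 Ω
I = V/|Z| = 344 mA
V_L = I·|Z_L| = 0.344 × 38.0 = 13.1 V

13.1 V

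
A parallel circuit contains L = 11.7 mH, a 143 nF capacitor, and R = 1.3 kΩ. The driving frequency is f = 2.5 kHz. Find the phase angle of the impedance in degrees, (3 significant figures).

ω = 2πf = 15710 rad/s
X_L = ωL = 184 Ω
X_C = 1/(ωC) = 445 Ω
Parallel: admittances add. Y = 1/R + 1/(jωL) + jωC
Y = (0.000769 − j0.00319) S
|Y| = 0.00329 S → |Z| = 1/|Y| = 304 Ω, ∠Z = −∠Y = 76.5°

76.5°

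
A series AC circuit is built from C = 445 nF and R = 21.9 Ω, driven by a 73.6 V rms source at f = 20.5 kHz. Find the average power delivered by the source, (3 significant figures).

ω = 2πf = 128800 rad/s
X_C = 1/(ωC) = 17.4 Ω
Z = 21.9 − j17.4 Ω
|Z| = √(21.9² + 17.4²) = 28.0 Ω
∠Z = arctan(-17.4/21.9) = -38.5°
I = V/|Z| = 2.63 A
P = VI cos φ = 73.6 × 2.63 × cos(-38.5°) = 151 W

151 W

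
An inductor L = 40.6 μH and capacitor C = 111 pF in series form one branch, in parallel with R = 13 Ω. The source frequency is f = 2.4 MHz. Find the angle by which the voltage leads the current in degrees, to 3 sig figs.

ω = 2πf = 1.508e+07 rad/s
X_L = ωL = 612 Ω
X_C = 1/(ωC) = 597 Ω
Branch 1: Z₁ = R = 13.0 Ω
Branch 2 (series LC): Z₂ = j(X_L − X_C) = j14.8 Ω
Parallel: Z = Z₁Z₂/(Z₁+Z₂), |Z| = 9.77 Ω, ∠Z = 41.3°

41.3°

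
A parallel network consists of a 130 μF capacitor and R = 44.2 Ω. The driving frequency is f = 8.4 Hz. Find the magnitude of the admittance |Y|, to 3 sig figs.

ω = 2πf = 52.78 rad/s
X_C = 1/(ωC) = 146 Ω
Parallel: admittances add. Y = 1/R + jωC
Y = (0.0226 + j0.00686) S
|Y| = 0.0236 S → |Z| = 1/|Y| = 42.3 Ω, ∠Z = −∠Y = -16.9°

23.6 mS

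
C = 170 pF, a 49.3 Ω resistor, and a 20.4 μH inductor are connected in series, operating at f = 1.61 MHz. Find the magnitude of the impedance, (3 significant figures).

378 Ω

ω = 2πf = 1.012e+07 rad/s
X_L = ωL = 206 Ω
X_C = 1/(ωC) = 581 Ω
Net reactance X = X_L − X_C = -375 Ω
Z = 49.3 − j375 Ω
|Z| = √(49.3² + 375²) = 378 Ω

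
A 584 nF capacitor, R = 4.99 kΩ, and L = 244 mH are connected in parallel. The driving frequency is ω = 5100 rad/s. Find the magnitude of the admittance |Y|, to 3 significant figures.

X_L = ωL = 1240 Ω
X_C = 1/(ωC) = 336 Ω
Parallel: admittances add. Y = 1/R + 1/(jωL) + jωC
Y = (0.000200 + j0.00217) S
|Y| = 0.00218 S → |Z| = 1/|Y| = 458 Ω, ∠Z = −∠Y = -84.7°

2.18 mS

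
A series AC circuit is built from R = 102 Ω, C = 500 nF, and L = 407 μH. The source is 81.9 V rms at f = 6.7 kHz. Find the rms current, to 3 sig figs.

ω = 2πf = 42100 rad/s
X_L = ωL = 17.1 Ω
X_C = 1/(ωC) = 47.5 Ω
Net reactance X = X_L − X_C = -30.4 Ω
Z = 102 − j30.4 Ω
|Z| = √(102² + 30.4²) = 106 Ω
I = V/|Z| = 81.9/106 = 770 mA

770 mA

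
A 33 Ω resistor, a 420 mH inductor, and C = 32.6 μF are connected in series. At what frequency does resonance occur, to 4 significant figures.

43.01 Hz

ω₀ = 1/√(LC) = 1/√(0.42 × 3.26e-05) = 270.3 rad/s
f₀ = ω₀/(2π) = 43.01 Hz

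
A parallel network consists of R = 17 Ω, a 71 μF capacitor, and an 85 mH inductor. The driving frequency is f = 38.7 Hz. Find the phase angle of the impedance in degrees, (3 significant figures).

27.9°

ω = 2πf = 243.2 rad/s
X_L = ωL = 20.7 Ω
X_C = 1/(ωC) = 57.9 Ω
Parallel: admittances add. Y = 1/R + 1/(jωL) + jωC
Y = (0.0588 − j0.0311) S
|Y| = 0.0665 S → |Z| = 1/|Y| = 15.0 Ω, ∠Z = −∠Y = 27.9°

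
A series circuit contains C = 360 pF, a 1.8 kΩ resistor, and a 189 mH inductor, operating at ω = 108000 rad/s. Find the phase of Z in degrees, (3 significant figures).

-71.3°

X_L = ωL = 20400 Ω
X_C = 1/(ωC) = 25700 Ω
Net reactance X = X_L − X_C = -5310 Ω
Z = 1800 − j5310 Ω
|Z| = √(1800² + 5310²) = 5610 Ω
∠Z = arctan(-5310/1800) = -71.3°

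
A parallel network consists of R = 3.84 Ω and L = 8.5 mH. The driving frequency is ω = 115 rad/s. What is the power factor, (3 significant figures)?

0.247

X_L = ωL = 0.978 Ω
Parallel: admittances add. Y = 1/R + 1/(jωL)
Y = (0.260 − j1.02) S
|Y| = 1.06 S → |Z| = 1/|Y| = 0.947 Ω, ∠Z = −∠Y = 75.7°
cos φ = cos(75.7°) = 0.247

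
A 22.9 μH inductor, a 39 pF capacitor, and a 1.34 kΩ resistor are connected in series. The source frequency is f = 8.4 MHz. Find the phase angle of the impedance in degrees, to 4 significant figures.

ω = 2πf = 5.278e+07 rad/s
X_L = ωL = 1209 Ω
X_C = 1/(ωC) = 485.8 Ω
Net reactance X = X_L − X_C = 722.8 Ω
Z = 1340 + j722.8 Ω
|Z| = √(1340² + 722.8²) = 1523 Ω
∠Z = arctan(722.8/1340) = 28.34°

28.34°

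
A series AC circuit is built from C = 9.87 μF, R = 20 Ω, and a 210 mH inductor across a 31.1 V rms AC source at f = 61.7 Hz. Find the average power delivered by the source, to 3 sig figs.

ω = 2πf = 387.7 rad/s
X_L = ωL = 81.4 Ω
X_C = 1/(ωC) = 261 Ω
Net reactance X = X_L − X_C = -180 Ω
Z = 20.0 − j180 Ω
|Z| = √(20.0² + 180²) = 181 Ω
∠Z = arctan(-180/20.0) = -83.7°
I = V/|Z| = 172 mA
P = VI cos φ = 31.1 × 0.172 × cos(-83.7°) = 590 mW

590 mW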